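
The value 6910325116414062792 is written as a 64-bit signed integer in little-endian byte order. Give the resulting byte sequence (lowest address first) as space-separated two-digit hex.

6910325116414062792 in hexadecimal, padded to 64 bits, is 0x5FE66814B651F0C8.
Split into bytes (most-significant first): 5F E6 68 14 B6 51 F0 C8.
In little-endian order the low byte comes first in memory.
So at ascending addresses the bytes are C8 F0 51 B6 14 68 E6 5F.

C8 F0 51 B6 14 68 E6 5F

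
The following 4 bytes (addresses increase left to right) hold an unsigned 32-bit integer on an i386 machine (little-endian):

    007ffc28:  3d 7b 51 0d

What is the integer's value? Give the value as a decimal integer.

Little-endian: lowest address holds the least-significant byte.
Reassemble most-significant byte first: 0D 51 7B 3D → 0x0D517B3D.
0x0D517B3D = 223443773.

223443773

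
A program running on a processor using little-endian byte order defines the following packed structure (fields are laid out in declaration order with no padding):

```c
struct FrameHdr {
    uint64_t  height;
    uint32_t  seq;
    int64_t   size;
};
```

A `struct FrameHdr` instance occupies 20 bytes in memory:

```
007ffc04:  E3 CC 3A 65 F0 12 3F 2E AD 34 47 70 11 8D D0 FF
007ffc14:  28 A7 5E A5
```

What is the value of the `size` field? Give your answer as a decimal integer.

`size` follows `height` (8 B), `seq` (4 B), so it starts at offset 8 + 4 = 12 and occupies 8 bytes.
Bytes at offsets 12..19: 11 8D D0 FF 28 A7 5E A5.
Little-endian stores the least-significant byte at the lowest address.
Reassemble most-significant byte first: A5 5E A7 28 FF D0 8D 11 → 0xA55EA728FFD08D11.
Top bit is set, so as a signed 64-bit value this is 0xA55EA728FFD08D11 − 2^64 = -6530598615108252399.

-6530598615108252399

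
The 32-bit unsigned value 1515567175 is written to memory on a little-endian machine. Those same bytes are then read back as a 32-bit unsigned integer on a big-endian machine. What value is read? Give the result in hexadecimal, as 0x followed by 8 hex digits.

0x47B8555A

1515567175 in 32-bit hexadecimal is 0x5A55B847.
Stored little-endian, the bytes at ascending addresses are 47 B8 55 5A.
Read back as big-endian, the last byte is least significant, giving 0x47B8555A.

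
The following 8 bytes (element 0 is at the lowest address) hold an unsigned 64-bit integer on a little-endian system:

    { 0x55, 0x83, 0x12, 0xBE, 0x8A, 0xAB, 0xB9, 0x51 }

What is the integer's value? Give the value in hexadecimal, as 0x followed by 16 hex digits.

0x51B9AB8ABE128355

In little-endian order the low byte comes first in memory.
Reassemble most-significant byte first: 51 B9 AB 8A BE 12 83 55 → 0x51B9AB8ABE128355.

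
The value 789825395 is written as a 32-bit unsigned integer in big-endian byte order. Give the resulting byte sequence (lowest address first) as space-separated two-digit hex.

789825395 in hexadecimal, padded to 32 bits, is 0x2F13C773.
Split into bytes (most-significant first): 2F 13 C7 73.
Big-endian stores the most-significant byte at the lowest address.
So the memory order matches the most-significant-first order: 2F 13 C7 73.

2F 13 C7 73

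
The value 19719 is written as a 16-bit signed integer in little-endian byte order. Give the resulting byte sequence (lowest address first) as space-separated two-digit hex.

07 4D

19719 in hexadecimal, padded to 16 bits, is 0x4D07.
Split into bytes (most-significant first): 4D 07.
In little-endian order the low byte comes first in memory.
So at ascending addresses the bytes are 07 4D.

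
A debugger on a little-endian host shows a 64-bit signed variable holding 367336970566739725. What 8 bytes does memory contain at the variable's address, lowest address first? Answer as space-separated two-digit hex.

367336970566739725 in hexadecimal, padded to 64 bits, is 0x05190B074B7FA70D.
Split into bytes (most-significant first): 05 19 0B 07 4B 7F A7 0D.
In little-endian order the low byte comes first in memory.
So at ascending addresses the bytes are 0D A7 7F 4B 07 0B 19 05.

0D A7 7F 4B 07 0B 19 05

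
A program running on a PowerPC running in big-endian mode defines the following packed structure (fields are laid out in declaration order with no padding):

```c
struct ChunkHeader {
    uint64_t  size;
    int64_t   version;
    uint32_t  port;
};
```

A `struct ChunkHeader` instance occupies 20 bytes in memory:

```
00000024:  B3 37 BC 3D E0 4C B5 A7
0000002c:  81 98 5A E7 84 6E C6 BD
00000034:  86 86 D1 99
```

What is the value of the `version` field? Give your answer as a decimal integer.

`version` follows `size` (8 bytes), so it starts at byte offset 8 and occupies 8 bytes.
Bytes at offsets 8..15: 81 98 5A E7 84 6E C6 BD.
Big-endian stores the most-significant byte at the lowest address.
The bytes are already most-significant first: 0x81985AE7846EC6BD.
Top bit is set, so as a signed 64-bit value this is 0x81985AE7846EC6BD − 2^64 = -9108430295951030595.

-9108430295951030595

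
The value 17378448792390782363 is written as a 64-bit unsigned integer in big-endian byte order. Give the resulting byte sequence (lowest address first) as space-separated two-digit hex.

17378448792390782363 in hexadecimal, padded to 64 bits, is 0xF12CA71A09C4CD9B.
Split into bytes (most-significant first): F1 2C A7 1A 09 C4 CD 9B.
Big-endian: lowest address holds the most-significant byte.
So the memory order matches the most-significant-first order: F1 2C A7 1A 09 C4 CD 9B.

F1 2C A7 1A 09 C4 CD 9B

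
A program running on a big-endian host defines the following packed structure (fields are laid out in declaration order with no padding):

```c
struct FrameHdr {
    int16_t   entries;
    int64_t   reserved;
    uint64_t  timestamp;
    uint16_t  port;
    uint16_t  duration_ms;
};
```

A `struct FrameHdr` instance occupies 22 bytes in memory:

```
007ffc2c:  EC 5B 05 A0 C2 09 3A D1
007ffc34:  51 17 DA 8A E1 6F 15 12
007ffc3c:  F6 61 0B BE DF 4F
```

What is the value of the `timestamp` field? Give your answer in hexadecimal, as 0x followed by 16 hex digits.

0xDA8AE16F1512F661

`timestamp` follows `entries` (2 B), `reserved` (8 B), so it starts at offset 2 + 8 = 10 and occupies 8 bytes.
Bytes at offsets 10..17: DA 8A E1 6F 15 12 F6 61.
In big-endian order the high byte comes first in memory.
The bytes are already most-significant first: 0xDA8AE16F1512F661.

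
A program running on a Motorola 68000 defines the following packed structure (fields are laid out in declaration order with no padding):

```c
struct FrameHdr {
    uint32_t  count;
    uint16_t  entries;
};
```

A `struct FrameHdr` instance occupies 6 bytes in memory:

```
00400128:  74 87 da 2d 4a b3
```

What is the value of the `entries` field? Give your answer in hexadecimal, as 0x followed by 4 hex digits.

0x4AB3

`entries` follows `count` (4 bytes), so it starts at byte offset 4 and occupies 2 bytes.
Bytes at offsets 4..5: 4A B3.
Big-endian: lowest address holds the most-significant byte.
The bytes are already most-significant first: 0x4AB3.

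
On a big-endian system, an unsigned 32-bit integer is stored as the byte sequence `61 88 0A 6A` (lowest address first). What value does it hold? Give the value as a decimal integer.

Big-endian: lowest address holds the most-significant byte.
The bytes are already most-significant first: 0x61880A6A.
0x61880A6A = 1636305514.

1636305514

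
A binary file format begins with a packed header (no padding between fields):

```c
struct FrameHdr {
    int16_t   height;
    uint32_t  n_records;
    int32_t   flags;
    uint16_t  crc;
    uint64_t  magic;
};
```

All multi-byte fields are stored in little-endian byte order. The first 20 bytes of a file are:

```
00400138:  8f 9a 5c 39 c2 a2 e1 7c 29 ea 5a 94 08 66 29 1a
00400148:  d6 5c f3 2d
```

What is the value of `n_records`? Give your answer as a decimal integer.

`n_records` follows `height` (2 bytes), so it starts at byte offset 2 and occupies 4 bytes.
Bytes at offsets 2..5: 5C 39 C2 A2.
In little-endian order the low byte comes first in memory.
Reassemble most-significant byte first: A2 C2 39 5C → 0xA2C2395C.
0xA2C2395C = 2730637660.

2730637660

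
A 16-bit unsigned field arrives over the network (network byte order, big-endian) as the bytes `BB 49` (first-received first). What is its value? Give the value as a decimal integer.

47945

In big-endian order the high byte comes first in memory.
The bytes are already most-significant first: 0xBB49.
0xBB49 = 47945.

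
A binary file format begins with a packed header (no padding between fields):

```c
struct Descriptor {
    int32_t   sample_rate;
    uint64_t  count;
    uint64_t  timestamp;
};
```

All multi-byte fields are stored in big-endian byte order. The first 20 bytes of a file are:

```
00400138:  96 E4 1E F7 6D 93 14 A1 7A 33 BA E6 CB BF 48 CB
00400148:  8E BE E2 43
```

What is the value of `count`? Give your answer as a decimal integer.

`count` follows `sample_rate` (4 bytes), so it starts at byte offset 4 and occupies 8 bytes.
Bytes at offsets 4..11: 6D 93 14 A1 7A 33 BA E6.
In big-endian order the high byte comes first in memory.
The bytes are already most-significant first: 0x6D9314A17A33BAE6.
0x6D9314A17A33BAE6 = 7895677255483112166.

7895677255483112166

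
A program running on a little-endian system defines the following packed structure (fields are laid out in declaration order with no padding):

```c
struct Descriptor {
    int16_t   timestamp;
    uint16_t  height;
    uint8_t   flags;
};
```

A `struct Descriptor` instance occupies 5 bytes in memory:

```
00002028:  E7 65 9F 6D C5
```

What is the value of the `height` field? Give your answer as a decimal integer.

28063

`height` follows `timestamp` (2 bytes), so it starts at byte offset 2 and occupies 2 bytes.
Bytes at offsets 2..3: 9F 6D.
In little-endian order the low byte comes first in memory.
Reassemble most-significant byte first: 6D 9F → 0x6D9F.
0x6D9F = 28063.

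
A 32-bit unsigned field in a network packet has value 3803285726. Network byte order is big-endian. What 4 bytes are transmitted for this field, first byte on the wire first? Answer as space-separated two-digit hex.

3803285726 in hexadecimal, padded to 32 bits, is 0xE2B188DE.
Split into bytes (most-significant first): E2 B1 88 DE.
In big-endian order the high byte comes first in memory.
So the memory order matches the most-significant-first order: E2 B1 88 DE.

E2 B1 88 DE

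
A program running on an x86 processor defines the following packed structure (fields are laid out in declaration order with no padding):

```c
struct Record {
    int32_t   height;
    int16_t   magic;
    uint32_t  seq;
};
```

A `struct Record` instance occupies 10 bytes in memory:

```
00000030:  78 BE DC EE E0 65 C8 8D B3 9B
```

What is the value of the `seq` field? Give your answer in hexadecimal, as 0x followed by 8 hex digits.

0x9BB38DC8

`seq` follows `height` (4 B), `magic` (2 B), so it starts at offset 4 + 2 = 6 and occupies 4 bytes.
Bytes at offsets 6..9: C8 8D B3 9B.
Little-endian stores the least-significant byte at the lowest address.
Reassemble most-significant byte first: 9B B3 8D C8 → 0x9BB38DC8.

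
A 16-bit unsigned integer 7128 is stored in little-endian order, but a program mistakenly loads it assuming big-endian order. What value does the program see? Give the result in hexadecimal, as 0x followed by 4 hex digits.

0xD81B

7128 in 16-bit hexadecimal is 0x1BD8.
Stored little-endian, the bytes at ascending addresses are D8 1B.
Read back as big-endian, the last byte is least significant, giving 0xD81B.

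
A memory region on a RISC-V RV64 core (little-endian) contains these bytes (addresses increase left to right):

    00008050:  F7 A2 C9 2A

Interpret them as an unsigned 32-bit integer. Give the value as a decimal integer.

717857527

Little-endian: lowest address holds the least-significant byte.
Reassemble most-significant byte first: 2A C9 A2 F7 → 0x2AC9A2F7.
0x2AC9A2F7 = 717857527.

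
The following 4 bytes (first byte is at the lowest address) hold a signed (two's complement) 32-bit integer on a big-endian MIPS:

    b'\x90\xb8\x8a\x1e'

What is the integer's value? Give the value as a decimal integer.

In big-endian order the high byte comes first in memory.
The bytes are already most-significant first: 0x90B88A1E.
Top bit is set, so as a signed 32-bit value this is 0x90B88A1E − 2^32 = -1866954210.

-1866954210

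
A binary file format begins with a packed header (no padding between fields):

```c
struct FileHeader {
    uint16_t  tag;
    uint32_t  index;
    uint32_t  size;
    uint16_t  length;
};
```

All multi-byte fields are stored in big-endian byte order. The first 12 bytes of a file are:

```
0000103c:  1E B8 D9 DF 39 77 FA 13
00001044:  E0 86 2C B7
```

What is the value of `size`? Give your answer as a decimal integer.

`size` follows `tag` (2 B), `index` (4 B), so it starts at offset 2 + 4 = 6 and occupies 4 bytes.
Bytes at offsets 6..9: FA 13 E0 86.
In big-endian order the high byte comes first in memory.
The bytes are already most-significant first: 0xFA13E086.
0xFA13E086 = 4195606662.

4195606662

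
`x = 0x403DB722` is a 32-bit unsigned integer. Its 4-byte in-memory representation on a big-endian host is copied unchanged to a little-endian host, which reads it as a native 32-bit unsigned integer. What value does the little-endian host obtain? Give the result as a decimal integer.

Stored big-endian, the bytes at ascending addresses are 40 3D B7 22.
Read back as little-endian, the first byte is least significant, giving 0x22B73D40.
0x22B73D40 = 582434112.

582434112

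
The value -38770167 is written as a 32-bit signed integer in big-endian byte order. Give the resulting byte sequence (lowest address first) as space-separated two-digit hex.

Two's complement of -38770167 in 32 bits: 38770167 = 0x024F95F7; invert → 0xFDB06A08; add 1 → 0xFDB06A09.
Split into bytes (most-significant first): FD B0 6A 09.
Big-endian stores the most-significant byte at the lowest address.
So the memory order matches the most-significant-first order: FD B0 6A 09.

FD B0 6A 09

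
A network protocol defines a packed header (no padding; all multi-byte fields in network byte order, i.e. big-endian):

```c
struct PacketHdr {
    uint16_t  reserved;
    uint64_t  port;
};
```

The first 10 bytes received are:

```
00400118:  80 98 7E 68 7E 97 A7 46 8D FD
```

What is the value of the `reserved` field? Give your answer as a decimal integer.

`reserved` is the first field, at byte offset 0, occupying 2 bytes.
Bytes at offsets 0..1: 80 98.
Big-endian stores the most-significant byte at the lowest address.
The bytes are already most-significant first: 0x8098.
0x8098 = 32920.

32920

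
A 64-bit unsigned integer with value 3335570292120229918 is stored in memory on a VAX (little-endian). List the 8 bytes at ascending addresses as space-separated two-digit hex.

1E 18 2C 11 82 53 4A 2E

3335570292120229918 in hexadecimal, padded to 64 bits, is 0x2E4A5382112C181E.
Split into bytes (most-significant first): 2E 4A 53 82 11 2C 18 1E.
Little-endian: lowest address holds the least-significant byte.
So at ascending addresses the bytes are 1E 18 2C 11 82 53 4A 2E.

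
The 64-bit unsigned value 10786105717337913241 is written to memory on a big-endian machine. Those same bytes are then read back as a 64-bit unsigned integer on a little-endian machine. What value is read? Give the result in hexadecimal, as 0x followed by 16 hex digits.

10786105717337913241 in 64-bit hexadecimal is 0x95AFF200AFBC7799.
Stored big-endian, the bytes at ascending addresses are 95 AF F2 00 AF BC 77 99.
Read back as little-endian, the first byte is least significant, giving 0x9977BCAF00F2AF95.

0x9977BCAF00F2AF95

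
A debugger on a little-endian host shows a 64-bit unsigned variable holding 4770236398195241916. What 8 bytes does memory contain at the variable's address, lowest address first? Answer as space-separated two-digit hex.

4770236398195241916 in hexadecimal, padded to 64 bits, is 0x423348BAF910F3BC.
Split into bytes (most-significant first): 42 33 48 BA F9 10 F3 BC.
Little-endian stores the least-significant byte at the lowest address.
So at ascending addresses the bytes are BC F3 10 F9 BA 48 33 42.

BC F3 10 F9 BA 48 33 42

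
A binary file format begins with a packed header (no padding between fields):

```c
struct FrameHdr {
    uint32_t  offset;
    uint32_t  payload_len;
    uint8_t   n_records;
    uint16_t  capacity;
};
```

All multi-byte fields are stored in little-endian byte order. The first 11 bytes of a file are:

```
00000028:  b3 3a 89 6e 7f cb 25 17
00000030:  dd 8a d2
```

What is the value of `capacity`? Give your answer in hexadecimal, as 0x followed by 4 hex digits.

`capacity` follows `offset` (4 B), `payload_len` (4 B), `n_records` (1 B), so it starts at offset 4 + 4 + 1 = 9 and occupies 2 bytes.
Bytes at offsets 9..10: 8A D2.
Little-endian stores the least-significant byte at the lowest address.
Reassemble most-significant byte first: D2 8A → 0xD28A.

0xD28A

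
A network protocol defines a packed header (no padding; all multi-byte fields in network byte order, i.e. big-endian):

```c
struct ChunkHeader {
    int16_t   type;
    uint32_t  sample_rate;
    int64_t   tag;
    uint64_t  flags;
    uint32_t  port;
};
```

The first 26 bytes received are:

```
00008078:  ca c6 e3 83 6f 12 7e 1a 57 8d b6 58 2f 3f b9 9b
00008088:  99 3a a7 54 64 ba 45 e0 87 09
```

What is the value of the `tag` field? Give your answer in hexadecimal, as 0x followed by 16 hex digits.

`tag` follows `type` (2 B), `sample_rate` (4 B), so it starts at offset 2 + 4 = 6 and occupies 8 bytes.
Bytes at offsets 6..13: 7E 1A 57 8D B6 58 2F 3F.
Big-endian stores the most-significant byte at the lowest address.
The bytes are already most-significant first: 0x7E1A578DB6582F3F.

0x7E1A578DB6582F3F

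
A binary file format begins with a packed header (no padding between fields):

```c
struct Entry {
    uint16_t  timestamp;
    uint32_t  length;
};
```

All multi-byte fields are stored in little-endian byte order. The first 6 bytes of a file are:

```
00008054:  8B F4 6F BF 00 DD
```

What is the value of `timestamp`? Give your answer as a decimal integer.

62603

`timestamp` is the first field, at byte offset 0, occupying 2 bytes.
Bytes at offsets 0..1: 8B F4.
Little-endian: lowest address holds the least-significant byte.
Reassemble most-significant byte first: F4 8B → 0xF48B.
0xF48B = 62603.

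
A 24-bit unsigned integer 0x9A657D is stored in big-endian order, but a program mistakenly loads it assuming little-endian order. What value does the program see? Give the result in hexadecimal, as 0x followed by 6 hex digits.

Stored big-endian, the bytes at ascending addresses are 9A 65 7D.
Read back as little-endian, the first byte is least significant, giving 0x7D659A.

0x7D659A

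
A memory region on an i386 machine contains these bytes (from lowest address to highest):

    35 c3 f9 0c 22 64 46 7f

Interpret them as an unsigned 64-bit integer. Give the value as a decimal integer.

Little-endian stores the least-significant byte at the lowest address.
Reassemble most-significant byte first: 7F 46 64 22 0C F9 C3 35 → 0x7F4664220CF9C335.
0x7F4664220CF9C335 = 9171127788595954485.

9171127788595954485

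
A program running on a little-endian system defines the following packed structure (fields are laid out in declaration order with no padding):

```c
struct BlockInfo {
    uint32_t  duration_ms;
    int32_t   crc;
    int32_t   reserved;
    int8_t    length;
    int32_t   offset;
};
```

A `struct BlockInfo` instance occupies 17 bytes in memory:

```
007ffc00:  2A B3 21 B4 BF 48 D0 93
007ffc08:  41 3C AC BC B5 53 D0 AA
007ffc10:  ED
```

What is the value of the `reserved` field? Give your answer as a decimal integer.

-1129563071

`reserved` follows `duration_ms` (4 B), `crc` (4 B), so it starts at offset 4 + 4 = 8 and occupies 4 bytes.
Bytes at offsets 8..11: 41 3C AC BC.
In little-endian order the low byte comes first in memory.
Reassemble most-significant byte first: BC AC 3C 41 → 0xBCAC3C41.
Top bit is set, so as a signed 32-bit value this is 0xBCAC3C41 − 2^32 = -1129563071.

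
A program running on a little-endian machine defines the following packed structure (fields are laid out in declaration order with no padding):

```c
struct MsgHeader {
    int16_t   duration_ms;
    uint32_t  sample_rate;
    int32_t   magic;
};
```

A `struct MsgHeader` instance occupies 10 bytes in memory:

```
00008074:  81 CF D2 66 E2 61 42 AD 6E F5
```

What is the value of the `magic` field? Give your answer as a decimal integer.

-177296062

`magic` follows `duration_ms` (2 B), `sample_rate` (4 B), so it starts at offset 2 + 4 = 6 and occupies 4 bytes.
Bytes at offsets 6..9: 42 AD 6E F5.
Little-endian stores the least-significant byte at the lowest address.
Reassemble most-significant byte first: F5 6E AD 42 → 0xF56EAD42.
Top bit is set, so as a signed 32-bit value this is 0xF56EAD42 − 2^32 = -177296062.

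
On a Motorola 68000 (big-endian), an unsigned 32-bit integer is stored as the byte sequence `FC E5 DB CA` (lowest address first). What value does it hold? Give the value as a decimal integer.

4242922442

Big-endian: lowest address holds the most-significant byte.
The bytes are already most-significant first: 0xFCE5DBCA.
0xFCE5DBCA = 4242922442.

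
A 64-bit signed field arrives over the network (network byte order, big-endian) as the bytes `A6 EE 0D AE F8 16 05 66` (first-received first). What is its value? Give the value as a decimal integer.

-6418177373818714778

Big-endian: lowest address holds the most-significant byte.
The bytes are already most-significant first: 0xA6EE0DAEF8160566.
Top bit is set, so as a signed 64-bit value this is 0xA6EE0DAEF8160566 − 2^64 = -6418177373818714778.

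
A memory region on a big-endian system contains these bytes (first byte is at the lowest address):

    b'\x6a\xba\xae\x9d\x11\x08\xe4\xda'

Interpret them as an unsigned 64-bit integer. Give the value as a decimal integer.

In big-endian order the high byte comes first in memory.
The bytes are already most-significant first: 0x6ABAAE9D1108E4DA.
0x6ABAAE9D1108E4DA = 7690651303307437274.

7690651303307437274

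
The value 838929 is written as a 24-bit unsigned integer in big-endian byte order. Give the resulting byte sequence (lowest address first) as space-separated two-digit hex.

0C CD 11

838929 in hexadecimal, padded to 24 bits, is 0x0CCD11.
Split into bytes (most-significant first): 0C CD 11.
Big-endian stores the most-significant byte at the lowest address.
So the memory order matches the most-significant-first order: 0C CD 11.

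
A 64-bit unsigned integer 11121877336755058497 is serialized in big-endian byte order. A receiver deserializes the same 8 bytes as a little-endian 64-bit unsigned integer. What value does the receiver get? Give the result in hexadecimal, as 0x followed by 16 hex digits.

0x41B7C0F482D8589A

11121877336755058497 in 64-bit hexadecimal is 0x9A58D882F4C0B741.
Stored big-endian, the bytes at ascending addresses are 9A 58 D8 82 F4 C0 B7 41.
Read back as little-endian, the first byte is least significant, giving 0x41B7C0F482D8589A.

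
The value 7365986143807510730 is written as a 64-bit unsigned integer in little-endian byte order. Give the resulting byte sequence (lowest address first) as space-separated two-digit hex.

CA 98 18 02 5F 3D 39 66

7365986143807510730 in hexadecimal, padded to 64 bits, is 0x66393D5F021898CA.
Split into bytes (most-significant first): 66 39 3D 5F 02 18 98 CA.
Little-endian: lowest address holds the least-significant byte.
So at ascending addresses the bytes are CA 98 18 02 5F 3D 39 66.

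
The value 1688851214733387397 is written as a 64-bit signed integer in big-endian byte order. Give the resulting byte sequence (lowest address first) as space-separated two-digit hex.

17 70 01 3B 5C AB A6 85

1688851214733387397 in hexadecimal, padded to 64 bits, is 0x1770013B5CABA685.
Split into bytes (most-significant first): 17 70 01 3B 5C AB A6 85.
In big-endian order the high byte comes first in memory.
So the memory order matches the most-significant-first order: 17 70 01 3B 5C AB A6 85.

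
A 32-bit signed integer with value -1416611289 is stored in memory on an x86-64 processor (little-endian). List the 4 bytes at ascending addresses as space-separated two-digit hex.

27 3A 90 AB

Two's complement of -1416611289 in 32 bits: 1416611289 = 0x546FC5D9; invert → 0xAB903A26; add 1 → 0xAB903A27.
Split into bytes (most-significant first): AB 90 3A 27.
Little-endian stores the least-significant byte at the lowest address.
So at ascending addresses the bytes are 27 3A 90 AB.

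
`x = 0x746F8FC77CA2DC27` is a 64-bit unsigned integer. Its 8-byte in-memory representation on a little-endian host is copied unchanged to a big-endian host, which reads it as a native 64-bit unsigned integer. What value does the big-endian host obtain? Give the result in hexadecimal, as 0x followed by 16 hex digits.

Stored little-endian, the bytes at ascending addresses are 27 DC A2 7C C7 8F 6F 74.
Read back as big-endian, the last byte is least significant, giving 0x27DCA27CC78F6F74.

0x27DCA27CC78F6F74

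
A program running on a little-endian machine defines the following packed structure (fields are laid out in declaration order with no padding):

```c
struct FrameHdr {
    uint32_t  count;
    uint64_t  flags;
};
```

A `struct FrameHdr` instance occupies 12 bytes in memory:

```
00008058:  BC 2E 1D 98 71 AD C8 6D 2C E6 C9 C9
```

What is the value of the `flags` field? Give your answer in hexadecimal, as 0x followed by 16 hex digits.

0xC9C9E62C6DC8AD71

`flags` follows `count` (4 bytes), so it starts at byte offset 4 and occupies 8 bytes.
Bytes at offsets 4..11: 71 AD C8 6D 2C E6 C9 C9.
Little-endian stores the least-significant byte at the lowest address.
Reassemble most-significant byte first: C9 C9 E6 2C 6D C8 AD 71 → 0xC9C9E62C6DC8AD71.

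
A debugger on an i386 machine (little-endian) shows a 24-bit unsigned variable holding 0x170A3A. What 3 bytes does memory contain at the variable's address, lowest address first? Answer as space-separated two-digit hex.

Split into bytes (most-significant first): 17 0A 3A.
Little-endian stores the least-significant byte at the lowest address.
So at ascending addresses the bytes are 3A 0A 17.

3A 0A 17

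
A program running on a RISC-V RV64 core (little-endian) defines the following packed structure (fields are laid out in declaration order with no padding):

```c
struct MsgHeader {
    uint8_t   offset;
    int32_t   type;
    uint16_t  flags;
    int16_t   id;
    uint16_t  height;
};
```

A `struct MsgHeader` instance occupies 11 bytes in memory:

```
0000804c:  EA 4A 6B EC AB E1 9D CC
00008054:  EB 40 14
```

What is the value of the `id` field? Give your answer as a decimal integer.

`id` follows `offset` (1 B), `type` (4 B), `flags` (2 B), so it starts at offset 1 + 4 + 2 = 7 and occupies 2 bytes.
Bytes at offsets 7..8: CC EB.
Little-endian stores the least-significant byte at the lowest address.
Reassemble most-significant byte first: EB CC → 0xEBCC.
Top bit is set, so as a signed 16-bit value this is 0xEBCC − 2^16 = -5172.

-5172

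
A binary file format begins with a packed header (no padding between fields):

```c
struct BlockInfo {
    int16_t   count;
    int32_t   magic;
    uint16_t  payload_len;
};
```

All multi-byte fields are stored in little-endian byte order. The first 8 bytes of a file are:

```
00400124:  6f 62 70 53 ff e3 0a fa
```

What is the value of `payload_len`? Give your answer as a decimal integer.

64010

`payload_len` follows `count` (2 B), `magic` (4 B), so it starts at offset 2 + 4 = 6 and occupies 2 bytes.
Bytes at offsets 6..7: 0A FA.
In little-endian order the low byte comes first in memory.
Reassemble most-significant byte first: FA 0A → 0xFA0A.
0xFA0A = 64010.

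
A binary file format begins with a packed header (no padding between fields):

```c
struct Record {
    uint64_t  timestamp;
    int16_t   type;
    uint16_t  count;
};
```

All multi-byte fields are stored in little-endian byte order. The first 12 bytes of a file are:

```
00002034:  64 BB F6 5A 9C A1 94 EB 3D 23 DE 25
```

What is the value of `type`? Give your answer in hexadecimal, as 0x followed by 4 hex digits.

0x233D

`type` follows `timestamp` (8 bytes), so it starts at byte offset 8 and occupies 2 bytes.
Bytes at offsets 8..9: 3D 23.
Little-endian: lowest address holds the least-significant byte.
Reassemble most-significant byte first: 23 3D → 0x233D.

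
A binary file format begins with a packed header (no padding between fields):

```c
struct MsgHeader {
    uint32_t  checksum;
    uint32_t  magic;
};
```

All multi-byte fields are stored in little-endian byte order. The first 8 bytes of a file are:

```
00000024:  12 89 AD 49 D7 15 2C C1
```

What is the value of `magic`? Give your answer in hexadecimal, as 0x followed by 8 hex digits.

0xC12C15D7

`magic` follows `checksum` (4 bytes), so it starts at byte offset 4 and occupies 4 bytes.
Bytes at offsets 4..7: D7 15 2C C1.
In little-endian order the low byte comes first in memory.
Reassemble most-significant byte first: C1 2C 15 D7 → 0xC12C15D7.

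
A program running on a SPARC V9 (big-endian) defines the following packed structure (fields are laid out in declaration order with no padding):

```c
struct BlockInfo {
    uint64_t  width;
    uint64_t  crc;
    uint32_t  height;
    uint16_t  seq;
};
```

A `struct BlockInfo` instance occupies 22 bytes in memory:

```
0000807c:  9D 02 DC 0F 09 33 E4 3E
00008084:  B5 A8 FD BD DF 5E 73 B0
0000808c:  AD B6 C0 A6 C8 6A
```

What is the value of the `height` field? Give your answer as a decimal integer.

2914435238

`height` follows `width` (8 B), `crc` (8 B), so it starts at offset 8 + 8 = 16 and occupies 4 bytes.
Bytes at offsets 16..19: AD B6 C0 A6.
In big-endian order the high byte comes first in memory.
The bytes are already most-significant first: 0xADB6C0A6.
0xADB6C0A6 = 2914435238.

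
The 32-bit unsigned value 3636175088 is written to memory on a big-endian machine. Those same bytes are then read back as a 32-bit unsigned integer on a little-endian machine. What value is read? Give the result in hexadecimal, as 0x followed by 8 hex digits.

3636175088 in 32-bit hexadecimal is 0xD8BBA0F0.
Stored big-endian, the bytes at ascending addresses are D8 BB A0 F0.
Read back as little-endian, the first byte is least significant, giving 0xF0A0BBD8.

0xF0A0BBD8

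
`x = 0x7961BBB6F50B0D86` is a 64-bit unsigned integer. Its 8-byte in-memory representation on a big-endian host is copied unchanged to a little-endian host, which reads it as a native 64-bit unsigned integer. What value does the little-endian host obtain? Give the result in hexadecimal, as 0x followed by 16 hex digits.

0x860D0BF5B6BB6179

Stored big-endian, the bytes at ascending addresses are 79 61 BB B6 F5 0B 0D 86.
Read back as little-endian, the first byte is least significant, giving 0x860D0BF5B6BB6179.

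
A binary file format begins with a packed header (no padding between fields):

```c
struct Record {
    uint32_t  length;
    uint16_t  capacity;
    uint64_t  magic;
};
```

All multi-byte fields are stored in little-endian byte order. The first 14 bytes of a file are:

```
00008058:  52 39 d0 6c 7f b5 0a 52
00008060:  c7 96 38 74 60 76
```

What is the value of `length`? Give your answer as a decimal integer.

`length` is the first field, at byte offset 0, occupying 4 bytes.
Bytes at offsets 0..3: 52 39 D0 6C.
Little-endian: lowest address holds the least-significant byte.
Reassemble most-significant byte first: 6C D0 39 52 → 0x6CD03952.
0x6CD03952 = 1825585490.

1825585490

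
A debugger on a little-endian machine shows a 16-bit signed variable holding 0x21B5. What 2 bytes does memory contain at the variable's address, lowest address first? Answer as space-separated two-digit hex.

Split into bytes (most-significant first): 21 B5.
Little-endian: lowest address holds the least-significant byte.
So at ascending addresses the bytes are B5 21.

B5 21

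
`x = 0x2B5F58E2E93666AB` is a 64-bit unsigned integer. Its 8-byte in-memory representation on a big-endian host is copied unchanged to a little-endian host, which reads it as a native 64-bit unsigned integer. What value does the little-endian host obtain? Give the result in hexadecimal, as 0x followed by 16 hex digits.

Stored big-endian, the bytes at ascending addresses are 2B 5F 58 E2 E9 36 66 AB.
Read back as little-endian, the first byte is least significant, giving 0xAB6636E9E2585F2B.

0xAB6636E9E2585F2B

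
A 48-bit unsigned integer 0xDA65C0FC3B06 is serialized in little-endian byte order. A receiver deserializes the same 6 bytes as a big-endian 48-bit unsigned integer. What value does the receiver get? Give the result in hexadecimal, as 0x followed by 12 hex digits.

Stored little-endian, the bytes at ascending addresses are 06 3B FC C0 65 DA.
Read back as big-endian, the last byte is least significant, giving 0x063BFCC065DA.

0x063BFCC065DA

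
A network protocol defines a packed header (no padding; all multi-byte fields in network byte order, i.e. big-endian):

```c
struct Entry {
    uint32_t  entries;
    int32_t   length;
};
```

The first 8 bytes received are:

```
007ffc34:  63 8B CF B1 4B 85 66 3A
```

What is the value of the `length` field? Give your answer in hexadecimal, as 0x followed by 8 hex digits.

0x4B85663A

`length` follows `entries` (4 bytes), so it starts at byte offset 4 and occupies 4 bytes.
Bytes at offsets 4..7: 4B 85 66 3A.
In big-endian order the high byte comes first in memory.
The bytes are already most-significant first: 0x4B85663A.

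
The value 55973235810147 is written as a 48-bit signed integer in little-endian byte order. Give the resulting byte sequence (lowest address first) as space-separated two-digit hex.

63 5F D6 48 E8 32

55973235810147 in hexadecimal, padded to 48 bits, is 0x32E848D65F63.
Split into bytes (most-significant first): 32 E8 48 D6 5F 63.
Little-endian stores the least-significant byte at the lowest address.
So at ascending addresses the bytes are 63 5F D6 48 E8 32.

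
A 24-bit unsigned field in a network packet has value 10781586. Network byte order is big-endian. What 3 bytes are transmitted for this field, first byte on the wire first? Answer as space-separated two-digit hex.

A4 83 92

10781586 in hexadecimal, padded to 24 bits, is 0xA48392.
Split into bytes (most-significant first): A4 83 92.
Big-endian: lowest address holds the most-significant byte.
So the memory order matches the most-significant-first order: A4 83 92.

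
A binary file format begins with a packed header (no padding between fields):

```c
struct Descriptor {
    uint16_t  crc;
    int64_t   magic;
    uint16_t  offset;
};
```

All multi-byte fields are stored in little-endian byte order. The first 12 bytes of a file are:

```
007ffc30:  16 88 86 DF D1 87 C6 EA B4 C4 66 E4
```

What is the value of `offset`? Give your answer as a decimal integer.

58470

`offset` follows `crc` (2 B), `magic` (8 B), so it starts at offset 2 + 8 = 10 and occupies 2 bytes.
Bytes at offsets 10..11: 66 E4.
Little-endian: lowest address holds the least-significant byte.
Reassemble most-significant byte first: E4 66 → 0xE466.
0xE466 = 58470.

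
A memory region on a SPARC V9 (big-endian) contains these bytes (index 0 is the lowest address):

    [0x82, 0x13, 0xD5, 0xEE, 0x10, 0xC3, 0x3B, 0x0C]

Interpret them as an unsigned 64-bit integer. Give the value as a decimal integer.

9373070467948296972

Big-endian stores the most-significant byte at the lowest address.
The bytes are already most-significant first: 0x8213D5EE10C33B0C.
0x8213D5EE10C33B0C = 9373070467948296972.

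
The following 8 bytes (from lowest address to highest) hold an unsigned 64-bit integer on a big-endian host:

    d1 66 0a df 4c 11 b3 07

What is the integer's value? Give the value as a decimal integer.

15088759555721638663

Big-endian: lowest address holds the most-significant byte.
The bytes are already most-significant first: 0xD1660ADF4C11B307.
0xD1660ADF4C11B307 = 15088759555721638663.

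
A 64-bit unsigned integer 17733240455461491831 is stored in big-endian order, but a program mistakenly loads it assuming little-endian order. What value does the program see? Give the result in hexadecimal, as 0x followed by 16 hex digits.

17733240455461491831 in 64-bit hexadecimal is 0xF619203D505E5477.
Stored big-endian, the bytes at ascending addresses are F6 19 20 3D 50 5E 54 77.
Read back as little-endian, the first byte is least significant, giving 0x77545E503D2019F6.

0x77545E503D2019F6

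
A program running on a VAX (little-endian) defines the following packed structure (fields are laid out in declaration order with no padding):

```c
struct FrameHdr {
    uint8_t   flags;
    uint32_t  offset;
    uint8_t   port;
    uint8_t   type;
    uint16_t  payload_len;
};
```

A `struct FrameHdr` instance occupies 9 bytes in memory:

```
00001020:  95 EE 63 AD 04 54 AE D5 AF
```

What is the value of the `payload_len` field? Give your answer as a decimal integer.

45013

`payload_len` follows `flags` (1 B), `offset` (4 B), `port` (1 B), `type` (1 B), so it starts at offset 1 + 4 + 1 + 1 = 7 and occupies 2 bytes.
Bytes at offsets 7..8: D5 AF.
Little-endian stores the least-significant byte at the lowest address.
Reassemble most-significant byte first: AF D5 → 0xAFD5.
0xAFD5 = 45013.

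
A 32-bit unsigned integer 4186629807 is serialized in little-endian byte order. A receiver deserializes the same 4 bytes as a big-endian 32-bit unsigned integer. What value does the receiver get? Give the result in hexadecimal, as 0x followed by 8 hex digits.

0xAFE68AF9

4186629807 in 32-bit hexadecimal is 0xF98AE6AF.
Stored little-endian, the bytes at ascending addresses are AF E6 8A F9.
Read back as big-endian, the last byte is least significant, giving 0xAFE68AF9.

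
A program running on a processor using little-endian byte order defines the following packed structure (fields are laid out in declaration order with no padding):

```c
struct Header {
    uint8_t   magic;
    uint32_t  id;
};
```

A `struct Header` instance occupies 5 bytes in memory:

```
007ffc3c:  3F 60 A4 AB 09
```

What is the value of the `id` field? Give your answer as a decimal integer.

162243680

`id` follows `magic` (1 byte), so it starts at byte offset 1 and occupies 4 bytes.
Bytes at offsets 1..4: 60 A4 AB 09.
Little-endian stores the least-significant byte at the lowest address.
Reassemble most-significant byte first: 09 AB A4 60 → 0x09ABA460.
0x09ABA460 = 162243680.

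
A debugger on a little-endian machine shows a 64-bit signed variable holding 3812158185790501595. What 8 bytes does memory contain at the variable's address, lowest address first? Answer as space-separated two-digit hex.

DB F2 A3 1B AC 81 E7 34

3812158185790501595 in hexadecimal, padded to 64 bits, is 0x34E781AC1BA3F2DB.
Split into bytes (most-significant first): 34 E7 81 AC 1B A3 F2 DB.
Little-endian: lowest address holds the least-significant byte.
So at ascending addresses the bytes are DB F2 A3 1B AC 81 E7 34.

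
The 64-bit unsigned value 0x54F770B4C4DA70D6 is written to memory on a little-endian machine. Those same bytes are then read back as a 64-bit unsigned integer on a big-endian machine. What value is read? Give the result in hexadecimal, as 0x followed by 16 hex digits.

Stored little-endian, the bytes at ascending addresses are D6 70 DA C4 B4 70 F7 54.
Read back as big-endian, the last byte is least significant, giving 0xD670DAC4B470F754.

0xD670DAC4B470F754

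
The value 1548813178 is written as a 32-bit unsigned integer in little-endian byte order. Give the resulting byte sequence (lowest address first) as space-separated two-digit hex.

1548813178 in hexadecimal, padded to 32 bits, is 0x5C51037A.
Split into bytes (most-significant first): 5C 51 03 7A.
Little-endian stores the least-significant byte at the lowest address.
So at ascending addresses the bytes are 7A 03 51 5C.

7A 03 51 5C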